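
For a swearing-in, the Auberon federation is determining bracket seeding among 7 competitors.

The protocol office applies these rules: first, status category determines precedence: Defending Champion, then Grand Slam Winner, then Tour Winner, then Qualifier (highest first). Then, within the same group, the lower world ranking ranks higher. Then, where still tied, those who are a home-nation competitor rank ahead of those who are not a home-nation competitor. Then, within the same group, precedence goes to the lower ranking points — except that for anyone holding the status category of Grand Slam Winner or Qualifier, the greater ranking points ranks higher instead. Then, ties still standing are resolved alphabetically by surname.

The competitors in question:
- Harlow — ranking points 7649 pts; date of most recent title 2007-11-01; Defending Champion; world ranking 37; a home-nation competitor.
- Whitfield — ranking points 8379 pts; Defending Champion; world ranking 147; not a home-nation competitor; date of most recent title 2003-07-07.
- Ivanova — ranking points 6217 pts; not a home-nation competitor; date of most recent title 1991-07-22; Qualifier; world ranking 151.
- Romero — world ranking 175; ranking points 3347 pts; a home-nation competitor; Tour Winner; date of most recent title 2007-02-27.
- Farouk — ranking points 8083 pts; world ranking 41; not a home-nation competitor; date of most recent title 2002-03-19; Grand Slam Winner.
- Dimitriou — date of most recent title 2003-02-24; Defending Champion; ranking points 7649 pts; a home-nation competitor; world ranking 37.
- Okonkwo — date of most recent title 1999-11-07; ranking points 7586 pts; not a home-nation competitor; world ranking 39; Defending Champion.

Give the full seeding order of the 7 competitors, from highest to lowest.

By status category: Dimitriou, Harlow, Okonkwo and Whitfield (Defending Champion); then Farouk (Grand Slam Winner); then Romero (Tour Winner); then Ivanova (Qualifier).
Among Dimitriou, Harlow, Okonkwo and Whitfield, by world ranking (lower first): Dimitriou and Harlow (37) before Okonkwo (39) before Whitfield (147).
Dimitriou and Harlow are each a home-nation competitor, so the next rule applies.
Dimitriou and Harlow both have ranking points 7649 pts, so the next rule applies.
Among Dimitriou and Harlow, alphabetically by surname: Dimitriou before Harlow.
Full order: Dimitriou, Harlow, Okonkwo, Whitfield, Farouk, Romero, Ivanova.

Dimitriou, Harlow, Okonkwo, Whitfield, Farouk, Romero, Ivanova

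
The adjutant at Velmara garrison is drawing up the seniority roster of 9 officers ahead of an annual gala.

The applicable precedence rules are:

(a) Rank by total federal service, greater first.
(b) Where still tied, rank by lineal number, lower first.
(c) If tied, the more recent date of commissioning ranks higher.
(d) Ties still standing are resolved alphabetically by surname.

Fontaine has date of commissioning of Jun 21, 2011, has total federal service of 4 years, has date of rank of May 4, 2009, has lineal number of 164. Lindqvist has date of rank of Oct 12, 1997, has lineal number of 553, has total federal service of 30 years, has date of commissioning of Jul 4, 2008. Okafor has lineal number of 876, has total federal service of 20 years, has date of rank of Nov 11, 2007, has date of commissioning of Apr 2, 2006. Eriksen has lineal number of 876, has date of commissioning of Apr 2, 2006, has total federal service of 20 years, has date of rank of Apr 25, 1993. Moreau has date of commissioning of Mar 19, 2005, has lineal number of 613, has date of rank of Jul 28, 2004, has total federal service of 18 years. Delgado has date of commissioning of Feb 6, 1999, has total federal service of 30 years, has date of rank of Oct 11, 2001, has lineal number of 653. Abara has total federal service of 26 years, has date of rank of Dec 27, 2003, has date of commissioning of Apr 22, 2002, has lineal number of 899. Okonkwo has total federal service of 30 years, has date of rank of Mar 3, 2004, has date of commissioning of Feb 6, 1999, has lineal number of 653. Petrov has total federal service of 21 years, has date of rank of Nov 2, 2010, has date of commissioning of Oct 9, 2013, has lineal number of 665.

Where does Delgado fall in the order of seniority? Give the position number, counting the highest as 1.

2

By total federal service (higher first): Lindqvist, Delgado and Okonkwo (each 30 years); then Abara (26 years); then Petrov (21 years); then Eriksen and Okafor (both 20 years); then Moreau (18 years); then Fontaine (4 years).
Among Lindqvist, Delgado and Okonkwo, by lineal number (lower first): Lindqvist (553) before Delgado and Okonkwo (653).
Delgado and Okonkwo both have date of commissioning Feb 6, 1999, so the next rule applies.
Among Delgado and Okonkwo, alphabetically by surname: Delgado before Okonkwo.
Eriksen and Okafor both have lineal number 876, so the next rule applies.
Eriksen and Okafor both have date of commissioning Apr 2, 2006, so the next rule applies.
Among Eriksen and Okafor, alphabetically by surname: Eriksen before Okafor.
Order: Lindqvist, Delgado, Okonkwo, Abara, Petrov, Eriksen, Okafor, Moreau, Fontaine. So position 2.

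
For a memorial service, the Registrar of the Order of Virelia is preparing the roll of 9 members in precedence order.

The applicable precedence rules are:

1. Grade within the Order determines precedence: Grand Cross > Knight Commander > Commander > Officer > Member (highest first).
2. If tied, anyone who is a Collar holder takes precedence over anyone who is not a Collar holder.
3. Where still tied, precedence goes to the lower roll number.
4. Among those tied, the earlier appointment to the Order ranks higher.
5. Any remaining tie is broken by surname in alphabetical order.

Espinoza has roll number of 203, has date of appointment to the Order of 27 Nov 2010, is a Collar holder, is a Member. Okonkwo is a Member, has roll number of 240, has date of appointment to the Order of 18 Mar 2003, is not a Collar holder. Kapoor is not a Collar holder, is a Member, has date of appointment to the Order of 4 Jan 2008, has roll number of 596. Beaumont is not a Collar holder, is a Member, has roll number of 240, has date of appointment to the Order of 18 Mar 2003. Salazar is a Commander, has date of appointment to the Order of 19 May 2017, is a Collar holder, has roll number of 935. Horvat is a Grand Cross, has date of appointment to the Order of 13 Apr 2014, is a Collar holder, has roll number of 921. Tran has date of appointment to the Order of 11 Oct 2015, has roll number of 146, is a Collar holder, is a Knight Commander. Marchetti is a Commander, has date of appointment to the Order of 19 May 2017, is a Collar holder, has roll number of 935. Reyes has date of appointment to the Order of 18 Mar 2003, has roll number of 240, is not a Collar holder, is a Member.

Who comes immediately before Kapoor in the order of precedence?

Reyes

By grade within the Order: Horvat (Grand Cross); then Tran (Knight Commander); then Marchetti and Salazar (Commander); then Espinoza, Beaumont, Okonkwo, Reyes and Kapoor (Member).
Marchetti and Salazar are each a Collar holder, so the next rule applies.
Marchetti and Salazar both have roll number 935, so the next rule applies.
Marchetti and Salazar both have date of appointment to the Order 19 May 2017, so the next rule applies.
Among Marchetti and Salazar, alphabetically by surname: Marchetti before Salazar.
Among Espinoza, Beaumont, Okonkwo, Reyes and Kapoor, a Collar holder before not a Collar holder: Espinoza (a Collar holder) before Beaumont, Okonkwo, Reyes and Kapoor (not a Collar holder).
Among Beaumont, Okonkwo, Reyes and Kapoor, by roll number (lower first): Beaumont, Okonkwo and Reyes (240) before Kapoor (596).
Beaumont, Okonkwo and Reyes all have date of appointment to the Order 18 Mar 2003, so the next rule applies.
Among Beaumont, Okonkwo and Reyes, alphabetically by surname: Beaumont before Okonkwo before Reyes.
Order: Horvat, Tran, Marchetti, Salazar, Espinoza, Beaumont, Okonkwo, Reyes, Kapoor.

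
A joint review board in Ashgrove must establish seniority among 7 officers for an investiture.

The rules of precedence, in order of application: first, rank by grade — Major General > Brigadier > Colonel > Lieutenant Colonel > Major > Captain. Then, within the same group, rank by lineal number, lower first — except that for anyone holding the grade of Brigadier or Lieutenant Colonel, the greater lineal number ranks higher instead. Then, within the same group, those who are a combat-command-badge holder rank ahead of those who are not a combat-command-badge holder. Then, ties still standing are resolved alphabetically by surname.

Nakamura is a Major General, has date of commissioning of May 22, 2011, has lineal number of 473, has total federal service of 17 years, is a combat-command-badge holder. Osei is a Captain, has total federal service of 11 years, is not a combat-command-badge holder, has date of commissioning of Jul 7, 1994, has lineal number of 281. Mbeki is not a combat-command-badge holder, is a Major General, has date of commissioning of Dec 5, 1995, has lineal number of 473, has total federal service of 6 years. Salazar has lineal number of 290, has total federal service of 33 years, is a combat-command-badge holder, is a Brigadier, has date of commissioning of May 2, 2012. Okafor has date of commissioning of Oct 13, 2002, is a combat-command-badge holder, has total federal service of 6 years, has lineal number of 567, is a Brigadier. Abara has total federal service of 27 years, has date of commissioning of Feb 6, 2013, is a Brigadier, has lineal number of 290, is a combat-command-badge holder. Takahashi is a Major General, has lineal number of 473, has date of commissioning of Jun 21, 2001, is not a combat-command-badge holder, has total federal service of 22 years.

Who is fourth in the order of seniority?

By grade: Nakamura, Mbeki and Takahashi (Major General); then Okafor, Abara and Salazar (Brigadier); then Osei (Captain).
Nakamura, Mbeki and Takahashi all have lineal number 473, so the next rule applies.
Among Nakamura, Mbeki and Takahashi, a combat-command-badge holder before not a combat-command-badge holder: Nakamura (a combat-command-badge holder) before Mbeki and Takahashi (not a combat-command-badge holder).
Among Mbeki and Takahashi, alphabetically by surname: Mbeki before Takahashi.
Among Okafor, Abara and Salazar, by lineal number (higher first) (reversed rule for this group): Okafor (567) before Abara and Salazar (290).
Abara and Salazar are each a combat-command-badge holder, so the next rule applies.
Among Abara and Salazar, alphabetically by surname: Abara before Salazar.
Order: Nakamura, Mbeki, Takahashi, Okafor, Abara, Salazar, Osei.

Okafor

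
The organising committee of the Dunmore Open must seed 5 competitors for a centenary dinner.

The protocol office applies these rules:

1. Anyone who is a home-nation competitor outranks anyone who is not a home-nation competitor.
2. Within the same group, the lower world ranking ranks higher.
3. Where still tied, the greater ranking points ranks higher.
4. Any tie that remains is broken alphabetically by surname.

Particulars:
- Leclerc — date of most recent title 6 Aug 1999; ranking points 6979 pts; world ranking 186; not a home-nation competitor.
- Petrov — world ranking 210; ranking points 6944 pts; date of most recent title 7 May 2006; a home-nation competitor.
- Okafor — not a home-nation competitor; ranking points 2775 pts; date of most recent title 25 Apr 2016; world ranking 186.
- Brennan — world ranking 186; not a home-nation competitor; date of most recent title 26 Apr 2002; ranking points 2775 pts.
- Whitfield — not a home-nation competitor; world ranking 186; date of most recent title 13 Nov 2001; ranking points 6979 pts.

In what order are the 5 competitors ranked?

By the first rule: Petrov (a home-nation competitor); then Leclerc, Whitfield, Brennan and Okafor (each not a home-nation competitor).
Leclerc, Whitfield, Brennan and Okafor all have world ranking 186, so the next rule applies.
Among Leclerc, Whitfield, Brennan and Okafor, by ranking points (higher first): Leclerc and Whitfield (6979 pts) before Brennan and Okafor (2775 pts).
Among Leclerc and Whitfield, alphabetically by surname: Leclerc before Whitfield.
Among Brennan and Okafor, alphabetically by surname: Brennan before Okafor.
Full order: Petrov, Leclerc, Whitfield, Brennan, Okafor.

Petrov, Leclerc, Whitfield, Brennan, Okafor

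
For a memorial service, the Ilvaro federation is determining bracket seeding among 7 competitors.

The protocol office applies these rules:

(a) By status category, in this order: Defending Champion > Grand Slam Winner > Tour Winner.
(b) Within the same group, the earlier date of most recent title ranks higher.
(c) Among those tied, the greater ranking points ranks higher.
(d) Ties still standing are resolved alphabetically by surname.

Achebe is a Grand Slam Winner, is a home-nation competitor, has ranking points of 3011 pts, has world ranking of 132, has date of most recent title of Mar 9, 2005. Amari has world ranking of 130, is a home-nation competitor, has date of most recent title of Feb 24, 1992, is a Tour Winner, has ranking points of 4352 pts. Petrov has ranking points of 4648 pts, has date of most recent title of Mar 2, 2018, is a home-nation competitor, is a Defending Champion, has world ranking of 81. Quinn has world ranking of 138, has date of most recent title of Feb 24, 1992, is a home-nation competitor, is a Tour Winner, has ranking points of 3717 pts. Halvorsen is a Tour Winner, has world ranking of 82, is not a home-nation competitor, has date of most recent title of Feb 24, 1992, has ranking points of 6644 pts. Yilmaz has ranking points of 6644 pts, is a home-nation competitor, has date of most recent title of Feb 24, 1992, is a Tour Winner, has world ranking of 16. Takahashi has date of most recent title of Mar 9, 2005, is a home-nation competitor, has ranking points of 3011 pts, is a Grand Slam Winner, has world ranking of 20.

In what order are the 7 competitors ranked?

Petrov, Achebe, Takahashi, Halvorsen, Yilmaz, Amari, Quinn

By status category: Petrov (Defending Champion); then Achebe and Takahashi (Grand Slam Winner); then Halvorsen, Yilmaz, Amari and Quinn (Tour Winner).
Achebe and Takahashi both have date of most recent title Mar 9, 2005, so the next rule applies.
Achebe and Takahashi both have ranking points 3011 pts, so the next rule applies.
Among Achebe and Takahashi, alphabetically by surname: Achebe before Takahashi.
Halvorsen, Yilmaz, Amari and Quinn all have date of most recent title Feb 24, 1992, so the next rule applies.
Among Halvorsen, Yilmaz, Amari and Quinn, by ranking points (higher first): Halvorsen and Yilmaz (6644 pts) before Amari (4352 pts) before Quinn (3717 pts).
Among Halvorsen and Yilmaz, alphabetically by surname: Halvorsen before Yilmaz.
Full order: Petrov, Achebe, Takahashi, Halvorsen, Yilmaz, Amari, Quinn.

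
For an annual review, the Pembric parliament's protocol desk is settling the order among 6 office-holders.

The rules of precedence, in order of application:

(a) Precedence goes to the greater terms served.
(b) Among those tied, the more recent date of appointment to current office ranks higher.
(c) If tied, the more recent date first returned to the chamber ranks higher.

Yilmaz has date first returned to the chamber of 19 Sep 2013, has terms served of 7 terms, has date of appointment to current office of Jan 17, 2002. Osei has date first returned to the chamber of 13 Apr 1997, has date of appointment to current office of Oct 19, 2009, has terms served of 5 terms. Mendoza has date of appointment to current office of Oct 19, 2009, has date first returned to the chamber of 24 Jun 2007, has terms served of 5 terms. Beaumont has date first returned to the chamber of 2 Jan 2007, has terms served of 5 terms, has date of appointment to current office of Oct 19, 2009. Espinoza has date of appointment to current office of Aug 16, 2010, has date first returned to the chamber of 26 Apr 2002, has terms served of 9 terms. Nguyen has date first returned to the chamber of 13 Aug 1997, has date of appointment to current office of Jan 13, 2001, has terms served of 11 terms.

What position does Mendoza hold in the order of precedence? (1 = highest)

4

By terms served (higher first): Nguyen (11 terms); then Espinoza (9 terms); then Yilmaz (7 terms); then Mendoza, Beaumont and Osei (each 5 terms).
Mendoza, Beaumont and Osei all have date of appointment to current office Oct 19, 2009, so the next rule applies.
Among Mendoza, Beaumont and Osei, by date first returned to the chamber (later first): Mendoza (24 Jun 2007) before Beaumont (2 Jan 2007) before Osei (13 Apr 1997).
Order: Nguyen, Espinoza, Yilmaz, Mendoza, Beaumont, Osei. So position 4.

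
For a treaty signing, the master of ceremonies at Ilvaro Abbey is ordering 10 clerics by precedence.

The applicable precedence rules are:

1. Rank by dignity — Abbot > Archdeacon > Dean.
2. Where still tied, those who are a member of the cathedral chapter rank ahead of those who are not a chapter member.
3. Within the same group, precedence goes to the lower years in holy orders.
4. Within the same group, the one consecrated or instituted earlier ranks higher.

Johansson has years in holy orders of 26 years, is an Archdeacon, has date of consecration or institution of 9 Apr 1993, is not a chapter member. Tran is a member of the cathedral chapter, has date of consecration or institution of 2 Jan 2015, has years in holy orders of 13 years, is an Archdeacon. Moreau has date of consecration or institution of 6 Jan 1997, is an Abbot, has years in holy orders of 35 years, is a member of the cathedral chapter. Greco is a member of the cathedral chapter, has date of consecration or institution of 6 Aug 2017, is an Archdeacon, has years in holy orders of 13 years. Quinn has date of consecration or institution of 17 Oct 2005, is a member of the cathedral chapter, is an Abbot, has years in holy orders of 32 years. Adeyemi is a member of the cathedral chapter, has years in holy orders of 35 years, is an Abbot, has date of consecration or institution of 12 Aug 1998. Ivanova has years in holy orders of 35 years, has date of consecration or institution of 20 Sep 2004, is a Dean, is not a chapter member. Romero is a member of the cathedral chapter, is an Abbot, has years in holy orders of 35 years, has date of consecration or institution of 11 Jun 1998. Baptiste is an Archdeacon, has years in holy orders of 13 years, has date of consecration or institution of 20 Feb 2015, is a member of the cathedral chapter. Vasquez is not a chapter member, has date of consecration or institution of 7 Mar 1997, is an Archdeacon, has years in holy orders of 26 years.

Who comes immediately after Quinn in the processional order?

By dignity: Quinn, Moreau, Romero and Adeyemi (Abbot); then Tran, Baptiste, Greco, Johansson and Vasquez (Archdeacon); then Ivanova (Dean).
Quinn, Moreau, Romero and Adeyemi are each a member of the cathedral chapter, so the next rule applies.
Among Quinn, Moreau, Romero and Adeyemi, by years in holy orders (lower first): Quinn (32 years) before Moreau, Romero and Adeyemi (35 years).
Among Moreau, Romero and Adeyemi, by date of consecration or institution (earlier first): Moreau (6 Jan 1997) before Romero (11 Jun 1998) before Adeyemi (12 Aug 1998).
Among Tran, Baptiste, Greco, Johansson and Vasquez, a member of the cathedral chapter before not a chapter member: Tran, Baptiste and Greco (a member of the cathedral chapter) before Johansson and Vasquez (not a chapter member).
Tran, Baptiste and Greco all have years in holy orders 13 years, so the next rule applies.
Among Tran, Baptiste and Greco, by date of consecration or institution (earlier first): Tran (2 Jan 2015) before Baptiste (20 Feb 2015) before Greco (6 Aug 2017).
Johansson and Vasquez both have years in holy orders 26 years, so the next rule applies.
Among Johansson and Vasquez, by date of consecration or institution (earlier first): Johansson (9 Apr 1993) before Vasquez (7 Mar 1997).
Order: Quinn, Moreau, Romero, Adeyemi, Tran, Baptiste, Greco, Johansson, Vasquez, Ivanova.

Moreau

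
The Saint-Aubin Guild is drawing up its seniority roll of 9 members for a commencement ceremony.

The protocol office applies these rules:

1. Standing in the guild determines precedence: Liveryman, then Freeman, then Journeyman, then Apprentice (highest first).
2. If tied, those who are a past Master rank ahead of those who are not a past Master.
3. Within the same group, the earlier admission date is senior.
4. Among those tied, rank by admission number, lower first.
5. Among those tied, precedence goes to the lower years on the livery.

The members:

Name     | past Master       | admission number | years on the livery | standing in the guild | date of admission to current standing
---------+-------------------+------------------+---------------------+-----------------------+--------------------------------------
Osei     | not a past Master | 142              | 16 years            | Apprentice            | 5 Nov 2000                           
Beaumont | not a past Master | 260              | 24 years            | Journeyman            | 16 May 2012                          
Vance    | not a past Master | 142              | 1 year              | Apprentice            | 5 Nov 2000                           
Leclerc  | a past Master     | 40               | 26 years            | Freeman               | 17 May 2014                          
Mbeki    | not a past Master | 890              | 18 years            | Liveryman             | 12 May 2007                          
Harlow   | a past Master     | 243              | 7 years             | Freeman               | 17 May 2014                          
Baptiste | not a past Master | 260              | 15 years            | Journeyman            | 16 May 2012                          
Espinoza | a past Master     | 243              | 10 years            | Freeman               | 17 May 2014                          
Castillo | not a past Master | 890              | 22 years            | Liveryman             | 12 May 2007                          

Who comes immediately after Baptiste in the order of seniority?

By standing in the guild: Mbeki and Castillo (Liveryman); then Leclerc, Harlow and Espinoza (Freeman); then Baptiste and Beaumont (Journeyman); then Vance and Osei (Apprentice).
Mbeki and Castillo are each not a past Master, so the next rule applies.
Mbeki and Castillo both have date of admission to current standing 12 May 2007, so the next rule applies.
Mbeki and Castillo both have admission number 890, so the next rule applies.
Among Mbeki and Castillo, by years on the livery (lower first): Mbeki (18 years) before Castillo (22 years).
Leclerc, Harlow and Espinoza are each a past Master, so the next rule applies.
Leclerc, Harlow and Espinoza all have date of admission to current standing 17 May 2014, so the next rule applies.
Among Leclerc, Harlow and Espinoza, by admission number (lower first): Leclerc (40) before Harlow and Espinoza (243).
Among Harlow and Espinoza, by years on the livery (lower first): Harlow (7 years) before Espinoza (10 years).
Baptiste and Beaumont are each not a past Master, so the next rule applies.
Baptiste and Beaumont both have date of admission to current standing 16 May 2012, so the next rule applies.
Baptiste and Beaumont both have admission number 260, so the next rule applies.
Among Baptiste and Beaumont, by years on the livery (lower first): Baptiste (15 years) before Beaumont (24 years).
Vance and Osei are each not a past Master, so the next rule applies.
Vance and Osei both have date of admission to current standing 5 Nov 2000, so the next rule applies.
Vance and Osei both have admission number 142, so the next rule applies.
Among Vance and Osei, by years on the livery (lower first): Vance (1 year) before Osei (16 years).
Order: Mbeki, Castillo, Leclerc, Harlow, Espinoza, Baptiste, Beaumont, Vance, Osei.

Beaumont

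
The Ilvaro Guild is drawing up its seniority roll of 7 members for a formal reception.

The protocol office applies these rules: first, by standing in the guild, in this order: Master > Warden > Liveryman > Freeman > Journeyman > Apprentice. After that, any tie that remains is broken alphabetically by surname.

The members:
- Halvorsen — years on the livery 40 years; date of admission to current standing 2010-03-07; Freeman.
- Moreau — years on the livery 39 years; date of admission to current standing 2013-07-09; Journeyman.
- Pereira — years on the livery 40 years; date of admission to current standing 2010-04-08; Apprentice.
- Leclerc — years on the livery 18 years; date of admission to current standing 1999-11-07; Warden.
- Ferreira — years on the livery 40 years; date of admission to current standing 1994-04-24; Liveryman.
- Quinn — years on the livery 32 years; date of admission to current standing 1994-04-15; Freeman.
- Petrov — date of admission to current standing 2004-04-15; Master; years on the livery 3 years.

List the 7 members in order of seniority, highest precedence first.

By standing in the guild: Petrov (Master); then Leclerc (Warden); then Ferreira (Liveryman); then Halvorsen and Quinn (Freeman); then Moreau (Journeyman); then Pereira (Apprentice).
Among Halvorsen and Quinn, alphabetically by surname: Halvorsen before Quinn.
Full order: Petrov, Leclerc, Ferreira, Halvorsen, Quinn, Moreau, Pereira.

Petrov, Leclerc, Ferreira, Halvorsen, Quinn, Moreau, Pereira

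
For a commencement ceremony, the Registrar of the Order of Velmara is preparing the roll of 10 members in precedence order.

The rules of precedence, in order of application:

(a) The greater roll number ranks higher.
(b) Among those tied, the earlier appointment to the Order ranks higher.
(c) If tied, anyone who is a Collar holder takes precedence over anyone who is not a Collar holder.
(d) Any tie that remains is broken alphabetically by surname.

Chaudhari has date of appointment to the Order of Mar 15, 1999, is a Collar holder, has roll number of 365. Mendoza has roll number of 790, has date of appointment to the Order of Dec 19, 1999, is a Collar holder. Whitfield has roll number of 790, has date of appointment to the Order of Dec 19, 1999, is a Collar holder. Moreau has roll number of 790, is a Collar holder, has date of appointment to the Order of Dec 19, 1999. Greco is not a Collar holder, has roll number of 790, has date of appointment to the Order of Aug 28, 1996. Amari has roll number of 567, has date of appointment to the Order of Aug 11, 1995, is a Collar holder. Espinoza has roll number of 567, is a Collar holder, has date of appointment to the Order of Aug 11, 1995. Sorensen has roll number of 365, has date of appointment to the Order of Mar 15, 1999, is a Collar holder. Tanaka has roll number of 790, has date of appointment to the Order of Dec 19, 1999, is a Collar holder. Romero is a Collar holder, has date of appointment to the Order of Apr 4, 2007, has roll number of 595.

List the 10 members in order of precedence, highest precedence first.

By roll number (higher first): Greco, Mendoza, Moreau, Tanaka and Whitfield (each 790); then Romero (595); then Amari and Espinoza (both 567); then Chaudhari and Sorensen (both 365).
Among Greco, Mendoza, Moreau, Tanaka and Whitfield, by date of appointment to the Order (earlier first): Greco (Aug 28, 1996) before Mendoza, Moreau, Tanaka and Whitfield (Dec 19, 1999).
Mendoza, Moreau, Tanaka and Whitfield are each a Collar holder, so the next rule applies.
Among Mendoza, Moreau, Tanaka and Whitfield, alphabetically by surname: Mendoza before Moreau before Tanaka before Whitfield.
Amari and Espinoza both have date of appointment to the Order Aug 11, 1995, so the next rule applies.
Amari and Espinoza are each a Collar holder, so the next rule applies.
Among Amari and Espinoza, alphabetically by surname: Amari before Espinoza.
Chaudhari and Sorensen both have date of appointment to the Order Mar 15, 1999, so the next rule applies.
Chaudhari and Sorensen are each a Collar holder, so the next rule applies.
Among Chaudhari and Sorensen, alphabetically by surname: Chaudhari before Sorensen.
Full order: Greco, Mendoza, Moreau, Tanaka, Whitfield, Romero, Amari, Espinoza, Chaudhari, Sorensen.

Greco, Mendoza, Moreau, Tanaka, Whitfield, Romero, Amari, Espinoza, Chaudhari, Sorensen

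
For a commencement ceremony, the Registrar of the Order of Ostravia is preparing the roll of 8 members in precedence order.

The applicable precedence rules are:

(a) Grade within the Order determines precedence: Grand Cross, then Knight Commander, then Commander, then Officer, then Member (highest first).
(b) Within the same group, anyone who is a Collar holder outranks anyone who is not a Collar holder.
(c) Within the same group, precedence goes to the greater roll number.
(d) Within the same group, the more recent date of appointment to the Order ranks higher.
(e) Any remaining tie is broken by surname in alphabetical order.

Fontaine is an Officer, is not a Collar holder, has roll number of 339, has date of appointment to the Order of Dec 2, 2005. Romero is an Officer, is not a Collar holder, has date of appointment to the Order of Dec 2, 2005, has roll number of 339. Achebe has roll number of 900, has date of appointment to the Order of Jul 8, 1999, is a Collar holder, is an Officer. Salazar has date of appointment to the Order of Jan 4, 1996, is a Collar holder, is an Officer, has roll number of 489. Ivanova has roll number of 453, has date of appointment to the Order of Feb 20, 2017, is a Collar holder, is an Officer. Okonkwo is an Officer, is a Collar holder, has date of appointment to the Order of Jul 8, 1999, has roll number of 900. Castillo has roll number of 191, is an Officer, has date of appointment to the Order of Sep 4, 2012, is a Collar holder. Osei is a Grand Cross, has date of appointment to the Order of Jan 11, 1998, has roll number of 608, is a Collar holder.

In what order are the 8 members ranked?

Osei, Achebe, Okonkwo, Salazar, Ivanova, Castillo, Fontaine, Romero

By grade within the Order: Osei (Grand Cross); then Achebe, Okonkwo, Salazar, Ivanova, Castillo, Fontaine and Romero (Officer).
Among Achebe, Okonkwo, Salazar, Ivanova, Castillo, Fontaine and Romero, a Collar holder before not a Collar holder: Achebe, Okonkwo, Salazar, Ivanova and Castillo (a Collar holder) before Fontaine and Romero (not a Collar holder).
Among Achebe, Okonkwo, Salazar, Ivanova and Castillo, by roll number (higher first): Achebe and Okonkwo (900) before Salazar (489) before Ivanova (453) before Castillo (191).
Achebe and Okonkwo both have date of appointment to the Order Jul 8, 1999, so the next rule applies.
Among Achebe and Okonkwo, alphabetically by surname: Achebe before Okonkwo.
Fontaine and Romero both have roll number 339, so the next rule applies.
Fontaine and Romero both have date of appointment to the Order Dec 2, 2005, so the next rule applies.
Among Fontaine and Romero, alphabetically by surname: Fontaine before Romero.
Full order: Osei, Achebe, Okonkwo, Salazar, Ivanova, Castillo, Fontaine, Romero.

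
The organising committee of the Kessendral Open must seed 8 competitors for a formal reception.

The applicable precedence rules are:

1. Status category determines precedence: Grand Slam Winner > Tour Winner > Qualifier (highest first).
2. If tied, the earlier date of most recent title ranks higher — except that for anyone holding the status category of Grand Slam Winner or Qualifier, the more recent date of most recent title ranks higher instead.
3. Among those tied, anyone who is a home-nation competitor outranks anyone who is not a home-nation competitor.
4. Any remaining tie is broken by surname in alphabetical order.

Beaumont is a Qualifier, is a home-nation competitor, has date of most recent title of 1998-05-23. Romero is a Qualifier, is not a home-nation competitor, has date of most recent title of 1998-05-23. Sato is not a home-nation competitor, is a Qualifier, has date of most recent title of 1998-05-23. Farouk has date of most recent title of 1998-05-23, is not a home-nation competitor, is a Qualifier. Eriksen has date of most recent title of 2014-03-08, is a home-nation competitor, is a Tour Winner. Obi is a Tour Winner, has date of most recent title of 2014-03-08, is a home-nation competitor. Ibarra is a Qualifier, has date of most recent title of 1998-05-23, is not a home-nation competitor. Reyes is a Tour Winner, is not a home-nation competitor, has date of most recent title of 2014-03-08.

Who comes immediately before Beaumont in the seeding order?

By status category: Eriksen, Obi and Reyes (Tour Winner); then Beaumont, Farouk, Ibarra, Romero and Sato (Qualifier).
Eriksen, Obi and Reyes all have date of most recent title 2014-03-08, so the next rule applies.
Among Eriksen, Obi and Reyes, a home-nation competitor before not a home-nation competitor: Eriksen and Obi (a home-nation competitor) before Reyes (not a home-nation competitor).
Among Eriksen and Obi, alphabetically by surname: Eriksen before Obi.
Beaumont, Farouk, Ibarra, Romero and Sato all have date of most recent title 1998-05-23, so the next rule applies.
Among Beaumont, Farouk, Ibarra, Romero and Sato, a home-nation competitor before not a home-nation competitor: Beaumont (a home-nation competitor) before Farouk, Ibarra, Romero and Sato (not a home-nation competitor).
Among Farouk, Ibarra, Romero and Sato, alphabetically by surname: Farouk before Ibarra before Romero before Sato.
Order: Eriksen, Obi, Reyes, Beaumont, Farouk, Ibarra, Romero, Sato.

Reyes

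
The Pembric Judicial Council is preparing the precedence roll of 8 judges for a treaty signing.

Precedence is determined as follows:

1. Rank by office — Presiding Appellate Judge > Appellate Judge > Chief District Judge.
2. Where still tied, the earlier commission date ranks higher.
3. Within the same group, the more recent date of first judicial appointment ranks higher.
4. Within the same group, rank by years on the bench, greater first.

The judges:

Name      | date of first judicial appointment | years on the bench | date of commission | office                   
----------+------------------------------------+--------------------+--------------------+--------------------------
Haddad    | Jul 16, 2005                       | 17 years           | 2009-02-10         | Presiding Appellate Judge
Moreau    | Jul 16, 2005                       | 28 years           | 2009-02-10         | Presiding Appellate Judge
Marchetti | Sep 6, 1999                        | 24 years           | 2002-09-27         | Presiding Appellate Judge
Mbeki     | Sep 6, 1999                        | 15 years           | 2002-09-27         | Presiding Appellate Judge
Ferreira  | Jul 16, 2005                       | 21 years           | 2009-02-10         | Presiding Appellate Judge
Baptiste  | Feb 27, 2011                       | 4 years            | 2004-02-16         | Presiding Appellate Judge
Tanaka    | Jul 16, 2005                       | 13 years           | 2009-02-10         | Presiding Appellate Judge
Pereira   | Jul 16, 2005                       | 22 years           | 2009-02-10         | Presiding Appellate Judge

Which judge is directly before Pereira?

By office: Marchetti, Mbeki, Baptiste, Moreau, Pereira, Ferreira, Haddad and Tanaka (Presiding Appellate Judge).
Among Marchetti, Mbeki, Baptiste, Moreau, Pereira, Ferreira, Haddad and Tanaka, by date of commission (earlier first): Marchetti and Mbeki (2002-09-27) before Baptiste (2004-02-16) before Moreau, Pereira, Ferreira, Haddad and Tanaka (2009-02-10).
Marchetti and Mbeki both have date of first judicial appointment Sep 6, 1999, so the next rule applies.
Among Marchetti and Mbeki, by years on the bench (higher first): Marchetti (24 years) before Mbeki (15 years).
Moreau, Pereira, Ferreira, Haddad and Tanaka all have date of first judicial appointment Jul 16, 2005, so the next rule applies.
Among Moreau, Pereira, Ferreira, Haddad and Tanaka, by years on the bench (higher first): Moreau (28 years) before Pereira (22 years) before Ferreira (21 years) before Haddad (17 years) before Tanaka (13 years).
Order: Marchetti, Mbeki, Baptiste, Moreau, Pereira, Ferreira, Haddad, Tanaka.

Moreau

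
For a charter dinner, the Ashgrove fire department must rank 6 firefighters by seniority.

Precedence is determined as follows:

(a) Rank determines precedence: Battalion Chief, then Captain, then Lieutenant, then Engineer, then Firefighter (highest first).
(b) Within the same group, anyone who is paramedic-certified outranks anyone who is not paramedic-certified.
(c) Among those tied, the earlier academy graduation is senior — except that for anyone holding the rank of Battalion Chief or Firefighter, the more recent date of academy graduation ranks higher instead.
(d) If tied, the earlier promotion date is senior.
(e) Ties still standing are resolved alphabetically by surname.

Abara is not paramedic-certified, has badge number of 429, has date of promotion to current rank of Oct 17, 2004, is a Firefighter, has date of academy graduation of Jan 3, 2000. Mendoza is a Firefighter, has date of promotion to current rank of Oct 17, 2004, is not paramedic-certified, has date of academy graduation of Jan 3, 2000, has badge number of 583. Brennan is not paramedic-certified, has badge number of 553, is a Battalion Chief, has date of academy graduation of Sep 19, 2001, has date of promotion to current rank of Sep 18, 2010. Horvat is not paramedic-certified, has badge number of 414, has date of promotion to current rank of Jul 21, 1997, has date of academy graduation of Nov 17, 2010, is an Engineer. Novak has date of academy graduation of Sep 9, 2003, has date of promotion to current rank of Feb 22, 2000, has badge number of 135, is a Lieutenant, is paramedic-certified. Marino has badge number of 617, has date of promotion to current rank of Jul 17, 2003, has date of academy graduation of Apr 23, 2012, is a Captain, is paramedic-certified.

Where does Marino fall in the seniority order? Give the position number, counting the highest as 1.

By rank: Brennan (Battalion Chief); then Marino (Captain); then Novak (Lieutenant); then Horvat (Engineer); then Abara and Mendoza (Firefighter).
Abara and Mendoza are each not paramedic-certified, so the next rule applies.
Abara and Mendoza both have date of academy graduation Jan 3, 2000, so the next rule applies.
Abara and Mendoza both have date of promotion to current rank Oct 17, 2004, so the next rule applies.
Among Abara and Mendoza, alphabetically by surname: Abara before Mendoza.
Order: Brennan, Marino, Novak, Horvat, Abara, Mendoza. So position 2.

2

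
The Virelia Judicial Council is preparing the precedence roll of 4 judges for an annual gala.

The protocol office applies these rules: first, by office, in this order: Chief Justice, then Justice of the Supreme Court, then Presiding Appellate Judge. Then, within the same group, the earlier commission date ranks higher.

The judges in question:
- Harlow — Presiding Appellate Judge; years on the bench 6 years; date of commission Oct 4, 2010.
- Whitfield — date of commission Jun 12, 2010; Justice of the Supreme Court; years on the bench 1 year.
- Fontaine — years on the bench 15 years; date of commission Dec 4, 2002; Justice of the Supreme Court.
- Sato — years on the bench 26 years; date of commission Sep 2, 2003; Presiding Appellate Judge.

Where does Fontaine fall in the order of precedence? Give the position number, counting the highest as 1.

By office: Fontaine and Whitfield (Justice of the Supreme Court); then Sato and Harlow (Presiding Appellate Judge).
Among Fontaine and Whitfield, by date of commission (earlier first): Fontaine (Dec 4, 2002) before Whitfield (Jun 12, 2010).
Among Sato and Harlow, by date of commission (earlier first): Sato (Sep 2, 2003) before Harlow (Oct 4, 2010).
Order: Fontaine, Whitfield, Sato, Harlow. So position 1.

1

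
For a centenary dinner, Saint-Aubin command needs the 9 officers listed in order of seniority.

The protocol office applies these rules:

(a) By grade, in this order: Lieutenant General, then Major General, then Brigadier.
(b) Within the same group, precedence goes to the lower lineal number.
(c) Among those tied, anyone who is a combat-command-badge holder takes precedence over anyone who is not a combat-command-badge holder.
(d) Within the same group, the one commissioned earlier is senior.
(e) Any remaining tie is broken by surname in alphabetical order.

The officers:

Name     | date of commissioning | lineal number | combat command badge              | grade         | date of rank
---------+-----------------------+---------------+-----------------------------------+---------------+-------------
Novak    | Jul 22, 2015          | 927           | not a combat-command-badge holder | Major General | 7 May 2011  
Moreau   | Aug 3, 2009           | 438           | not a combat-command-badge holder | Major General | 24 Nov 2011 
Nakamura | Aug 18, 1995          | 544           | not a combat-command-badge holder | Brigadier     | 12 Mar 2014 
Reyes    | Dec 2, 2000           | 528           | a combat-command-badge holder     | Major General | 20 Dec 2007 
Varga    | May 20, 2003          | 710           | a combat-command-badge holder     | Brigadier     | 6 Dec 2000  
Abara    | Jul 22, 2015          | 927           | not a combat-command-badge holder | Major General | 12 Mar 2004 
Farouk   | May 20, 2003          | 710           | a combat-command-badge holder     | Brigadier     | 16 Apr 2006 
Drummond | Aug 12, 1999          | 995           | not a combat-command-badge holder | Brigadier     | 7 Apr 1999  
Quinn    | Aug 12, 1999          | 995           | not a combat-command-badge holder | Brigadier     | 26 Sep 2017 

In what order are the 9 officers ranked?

By grade: Moreau, Reyes, Abara and Novak (Major General); then Nakamura, Farouk, Varga, Drummond and Quinn (Brigadier).
Among Moreau, Reyes, Abara and Novak, by lineal number (lower first): Moreau (438) before Reyes (528) before Abara and Novak (927).
Abara and Novak are each not a combat-command-badge holder, so the next rule applies.
Abara and Novak both have date of commissioning Jul 22, 2015, so the next rule applies.
Among Abara and Novak, alphabetically by surname: Abara before Novak.
Among Nakamura, Farouk, Varga, Drummond and Quinn, by lineal number (lower first): Nakamura (544) before Farouk and Varga (710) before Drummond and Quinn (995).
Farouk and Varga are each a combat-command-badge holder, so the next rule applies.
Farouk and Varga both have date of commissioning May 20, 2003, so the next rule applies.
Among Farouk and Varga, alphabetically by surname: Farouk before Varga.
Drummond and Quinn are each not a combat-command-badge holder, so the next rule applies.
Drummond and Quinn both have date of commissioning Aug 12, 1999, so the next rule applies.
Among Drummond and Quinn, alphabetically by surname: Drummond before Quinn.
Full order: Moreau, Reyes, Abara, Novak, Nakamura, Farouk, Varga, Drummond, Quinn.

Moreau, Reyes, Abara, Novak, Nakamura, Farouk, Varga, Drummond, Quinn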